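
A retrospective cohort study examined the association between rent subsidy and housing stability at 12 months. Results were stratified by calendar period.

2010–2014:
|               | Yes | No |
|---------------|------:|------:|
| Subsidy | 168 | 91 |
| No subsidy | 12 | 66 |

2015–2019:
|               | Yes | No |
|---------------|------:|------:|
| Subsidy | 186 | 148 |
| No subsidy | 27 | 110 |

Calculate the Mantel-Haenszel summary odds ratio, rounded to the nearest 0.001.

OR_MH = Σ(aᵢdᵢ/nᵢ) / Σ(bᵢcᵢ/nᵢ), where nᵢ is the stratum total.
Stratum 1 (2010–2014): n = 337; a·d/n = 168·66/337 = 32.9021; b·c/n = 91·12/337 = 3.2404
Stratum 2 (2015–2019): n = 471; a·d/n = 186·110/471 = 43.4395; b·c/n = 148·27/471 = 8.4841
OR_MH = (32.9021 + 43.4395) / (3.2404 + 8.4841) = 76.3416 / 11.7244 = 6.51132

6.511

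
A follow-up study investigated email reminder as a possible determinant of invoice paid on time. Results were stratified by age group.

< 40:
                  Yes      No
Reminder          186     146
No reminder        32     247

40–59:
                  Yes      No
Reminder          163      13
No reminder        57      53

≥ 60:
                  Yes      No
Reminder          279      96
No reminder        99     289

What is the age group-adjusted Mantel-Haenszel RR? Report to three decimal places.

RR_MH = Σ(aᵢ·n₀ᵢ/nᵢ) / Σ(cᵢ·n₁ᵢ/nᵢ), with n₁ᵢ = aᵢ+bᵢ (exposed), n₀ᵢ = cᵢ+dᵢ (unexposed), nᵢ = n₁ᵢ+n₀ᵢ.
Stratum 1 (< 40): n₁ = 332, n₀ = 279, n = 611; a·n₀/n = 186·279/611 = 84.9329; c·n₁/n = 32·332/611 = 17.3879
Stratum 2 (40–59): n₁ = 176, n₀ = 110, n = 286; a·n₀/n = 163·110/286 = 62.6923; c·n₁/n = 57·176/286 = 35.0769
Stratum 3 (≥ 60): n₁ = 375, n₀ = 388, n = 763; a·n₀/n = 279·388/763 = 141.8768; c·n₁/n = 99·375/763 = 48.6566
RR_MH = (84.9329 + 62.6923 + 141.8768) / (17.3879 + 35.0769 + 48.6566) = 289.5020 / 101.1214 = 2.86291

2.863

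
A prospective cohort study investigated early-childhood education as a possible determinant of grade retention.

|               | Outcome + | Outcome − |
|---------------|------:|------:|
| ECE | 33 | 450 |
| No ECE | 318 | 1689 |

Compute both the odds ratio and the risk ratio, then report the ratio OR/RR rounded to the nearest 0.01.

Cells: a = 33, b = 450, c = 318, d = 1689.
OR = (33·1689)/(450·318) = 55737/143100 = 0.38950
Risk in exposed = 33/483 = 0.06832; risk in unexposed = 318/2007 = 0.15845; RR = 0.43121
OR/RR = 0.38950 / 0.43121 = 0.90327
The outcome is not rare, so the OR lies further from 1 than the RR.

0.90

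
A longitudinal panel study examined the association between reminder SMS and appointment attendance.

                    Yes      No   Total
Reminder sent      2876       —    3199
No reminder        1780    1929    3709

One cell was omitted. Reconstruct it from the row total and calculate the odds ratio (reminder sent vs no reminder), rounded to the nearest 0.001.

The missing cell is in the exposed row: 3199 − 2876 = 323.
So a = 2876, b = 323, c = 1780, d = 1929.
OR = (a·d)/(b·c) = (2876 × 1929) / (323 × 1780) = 5547804 / 574940 = 9.64936

9.649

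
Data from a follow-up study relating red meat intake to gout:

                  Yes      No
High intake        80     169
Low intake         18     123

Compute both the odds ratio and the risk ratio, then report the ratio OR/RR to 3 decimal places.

1.285

Cells: a = 80, b = 169, c = 18, d = 123.
OR = (80·123)/(169·18) = 9840/3042 = 3.23471
Risk in exposed = 80/249 = 0.32129; risk in unexposed = 18/141 = 0.12766; RR = 2.51673
OR/RR = 3.23471 / 2.51673 = 1.28528
The outcome is not rare, so the OR lies further from 1 than the RR.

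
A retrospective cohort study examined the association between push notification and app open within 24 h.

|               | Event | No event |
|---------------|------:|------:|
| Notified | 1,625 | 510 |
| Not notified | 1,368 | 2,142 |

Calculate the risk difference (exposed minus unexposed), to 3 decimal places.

Cells: a = 1625, b = 510, c = 1368, d = 2142.
Risk in exposed = 1625/2135 = 0.761124; risk in unexposed = 1368/3510 = 0.389744.
Risk difference = 0.761124 − 0.389744 = 0.371381

0.371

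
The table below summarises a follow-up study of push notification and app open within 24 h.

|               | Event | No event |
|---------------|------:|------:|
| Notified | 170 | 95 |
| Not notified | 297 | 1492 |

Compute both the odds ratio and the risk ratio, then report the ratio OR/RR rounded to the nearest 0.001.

2.326

Cells: a = 170, b = 95, c = 297, d = 1492.
OR = (170·1492)/(95·297) = 253640/28215 = 8.98954
Risk in exposed = 170/265 = 0.64151; risk in unexposed = 297/1789 = 0.16601; RR = 3.86418
OR/RR = 8.98954 / 3.86418 = 2.32638
The outcome is not rare, so the OR lies further from 1 than the RR.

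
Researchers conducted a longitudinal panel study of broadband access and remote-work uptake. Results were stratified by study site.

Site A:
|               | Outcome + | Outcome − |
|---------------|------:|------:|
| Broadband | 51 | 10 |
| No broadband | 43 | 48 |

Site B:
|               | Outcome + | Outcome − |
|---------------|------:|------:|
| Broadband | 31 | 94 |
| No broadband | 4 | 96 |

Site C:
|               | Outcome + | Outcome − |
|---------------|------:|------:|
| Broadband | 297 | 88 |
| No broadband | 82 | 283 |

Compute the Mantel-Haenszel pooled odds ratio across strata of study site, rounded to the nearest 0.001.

10.013

OR_MH = Σ(aᵢdᵢ/nᵢ) / Σ(bᵢcᵢ/nᵢ), where nᵢ is the stratum total.
Stratum 1 (Site A): n = 152; a·d/n = 51·48/152 = 16.1053; b·c/n = 10·43/152 = 2.8289
Stratum 2 (Site B): n = 225; a·d/n = 31·96/225 = 13.2267; b·c/n = 94·4/225 = 1.6711
Stratum 3 (Site C): n = 750; a·d/n = 297·283/750 = 112.0680; b·c/n = 88·82/750 = 9.6213
OR_MH = (16.1053 + 13.2267 + 112.0680) / (2.8289 + 1.6711 + 9.6213) = 141.3999 / 14.1214 = 10.01317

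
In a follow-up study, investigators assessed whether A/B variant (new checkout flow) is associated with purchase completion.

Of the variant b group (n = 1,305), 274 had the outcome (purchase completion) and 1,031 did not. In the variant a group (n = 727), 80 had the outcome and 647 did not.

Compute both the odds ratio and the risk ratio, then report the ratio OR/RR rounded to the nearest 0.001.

1.126

From the description: a = 274, b = 1031, c = 80, d = 647.
OR = (274·647)/(1031·80) = 177278/82480 = 2.14935
Risk in exposed = 274/1305 = 0.20996; risk in unexposed = 80/727 = 0.11004; RR = 1.90803
OR/RR = 2.14935 / 1.90803 = 1.12648
The outcome is not rare, so the OR lies further from 1 than the RR.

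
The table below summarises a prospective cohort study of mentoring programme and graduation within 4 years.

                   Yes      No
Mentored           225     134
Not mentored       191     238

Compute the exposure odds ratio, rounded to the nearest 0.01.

2.09

Cells: a = 225, b = 134, c = 191, d = 238.
OR = (a·d)/(b·c) = (225 × 238) / (134 × 191) = 53550 / 25594 = 2.09229
The odds of graduation within 4 years are about 2.09 times as high in the mentored group.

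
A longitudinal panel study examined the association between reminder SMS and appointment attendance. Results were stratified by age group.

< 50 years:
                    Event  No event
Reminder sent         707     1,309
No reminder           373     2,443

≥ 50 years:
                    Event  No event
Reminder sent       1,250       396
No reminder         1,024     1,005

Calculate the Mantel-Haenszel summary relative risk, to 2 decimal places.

1.79

RR_MH = Σ(aᵢ·n₀ᵢ/nᵢ) / Σ(cᵢ·n₁ᵢ/nᵢ), with n₁ᵢ = aᵢ+bᵢ (exposed), n₀ᵢ = cᵢ+dᵢ (unexposed), nᵢ = n₁ᵢ+n₀ᵢ.
Stratum 1 (< 50 years): n₁ = 2016, n₀ = 2816, n = 4832; a·n₀/n = 707·2816/4832 = 412.0265; c·n₁/n = 373·2016/4832 = 155.6225
Stratum 2 (≥ 50 years): n₁ = 1646, n₀ = 2029, n = 3675; a·n₀/n = 1250·2029/3675 = 690.1361; c·n₁/n = 1024·1646/3675 = 458.6405
RR_MH = (412.0265 + 690.1361) / (155.6225 + 458.6405) = 1102.1625 / 614.2631 = 1.79428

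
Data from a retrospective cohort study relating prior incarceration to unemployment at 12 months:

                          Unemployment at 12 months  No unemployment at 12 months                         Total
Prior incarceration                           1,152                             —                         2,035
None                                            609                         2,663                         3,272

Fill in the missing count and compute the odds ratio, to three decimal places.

5.705

The missing cell is in the exposed row: 2035 − 1152 = 883.
So a = 1152, b = 883, c = 609, d = 2663.
OR = (a·d)/(b·c) = (1152 × 2663) / (883 × 609) = 3067776 / 537747 = 5.70487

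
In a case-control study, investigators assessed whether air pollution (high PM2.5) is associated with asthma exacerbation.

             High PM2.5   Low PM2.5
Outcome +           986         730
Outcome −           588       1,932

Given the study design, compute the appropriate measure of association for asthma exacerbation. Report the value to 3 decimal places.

4.438

Reading the table with exposure as columns: a = 986 (High PM2.5, case), b = 588 (High PM2.5, non-case), c = 730 (Low PM2.5, case), d = 1932.
This is a case-control study: participants were sampled on outcome status, so risks in the source population cannot be estimated directly — relative risk is not valid here. The odds ratio is the appropriate measure.
OR = (a·d)/(b·c) = (986 × 1932) / (588 × 730) = 1904952 / 429240 = 4.43796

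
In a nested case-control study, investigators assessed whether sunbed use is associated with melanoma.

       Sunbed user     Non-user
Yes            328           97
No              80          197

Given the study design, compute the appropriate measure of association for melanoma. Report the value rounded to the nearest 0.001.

8.327

Reading the table with exposure as columns: a = 328 (Sunbed user, case), b = 80 (Sunbed user, non-case), c = 97 (Non-user, case), d = 197.
This is a nested case-control study: participants were sampled on outcome status, so risks in the source population cannot be estimated directly — relative risk is not valid here. The odds ratio is the appropriate measure.
OR = (a·d)/(b·c) = (328 × 197) / (80 × 97) = 64616 / 7760 = 8.32680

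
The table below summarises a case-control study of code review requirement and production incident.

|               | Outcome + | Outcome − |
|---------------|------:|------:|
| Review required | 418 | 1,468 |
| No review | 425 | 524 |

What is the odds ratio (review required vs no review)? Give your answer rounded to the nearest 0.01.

0.35

Cells: a = 418, b = 1468, c = 425, d = 524.
OR = (a·d)/(b·c) = (418 × 524) / (1468 × 425) = 219032 / 623900 = 0.35107
Exposure is associated with lower odds of production incident (OR = 0.35 < 1).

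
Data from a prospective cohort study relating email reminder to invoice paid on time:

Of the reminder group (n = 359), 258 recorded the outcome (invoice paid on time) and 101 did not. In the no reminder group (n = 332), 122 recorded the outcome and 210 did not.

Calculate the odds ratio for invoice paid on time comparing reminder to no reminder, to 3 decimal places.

4.397

From the description: a = 258, b = 101, c = 122, d = 210.
OR = (a·d)/(b·c) = (258 × 210) / (101 × 122) = 54180 / 12322 = 4.39701
The odds of invoice paid on time are about 4.40 times as high in the reminder group.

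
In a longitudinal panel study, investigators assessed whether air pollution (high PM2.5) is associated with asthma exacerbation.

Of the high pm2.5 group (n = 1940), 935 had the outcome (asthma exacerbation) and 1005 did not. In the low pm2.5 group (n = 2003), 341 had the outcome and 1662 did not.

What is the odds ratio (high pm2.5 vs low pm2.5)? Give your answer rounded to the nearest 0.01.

From the description: a = 935, b = 1005, c = 341, d = 1662.
OR = (a·d)/(b·c) = (935 × 1662) / (1005 × 341) = 1553970 / 342705 = 4.53442
The odds of asthma exacerbation are about 4.53 times as high in the high pm2.5 group.

4.53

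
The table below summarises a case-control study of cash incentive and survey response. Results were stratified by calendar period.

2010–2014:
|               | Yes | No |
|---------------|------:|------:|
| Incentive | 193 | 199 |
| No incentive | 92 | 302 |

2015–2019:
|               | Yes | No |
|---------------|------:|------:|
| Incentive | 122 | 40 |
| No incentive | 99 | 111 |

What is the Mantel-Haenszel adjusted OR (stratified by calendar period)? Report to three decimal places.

3.258

OR_MH = Σ(aᵢdᵢ/nᵢ) / Σ(bᵢcᵢ/nᵢ), where nᵢ is the stratum total.
Stratum 1 (2010–2014): n = 786; a·d/n = 193·302/786 = 74.1552; b·c/n = 199·92/786 = 23.2926
Stratum 2 (2015–2019): n = 372; a·d/n = 122·111/372 = 36.4032; b·c/n = 40·99/372 = 10.6452
OR_MH = (74.1552 + 36.4032) / (23.2926 + 10.6452) = 110.5584 / 33.9378 = 3.25768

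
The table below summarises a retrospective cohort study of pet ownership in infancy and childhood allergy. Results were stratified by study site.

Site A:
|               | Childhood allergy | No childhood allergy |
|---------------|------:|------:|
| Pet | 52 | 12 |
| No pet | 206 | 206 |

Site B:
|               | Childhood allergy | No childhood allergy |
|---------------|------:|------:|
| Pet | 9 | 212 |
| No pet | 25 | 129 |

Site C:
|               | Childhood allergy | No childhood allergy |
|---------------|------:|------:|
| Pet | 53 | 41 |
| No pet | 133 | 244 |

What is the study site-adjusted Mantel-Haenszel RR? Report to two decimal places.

1.32

RR_MH = Σ(aᵢ·n₀ᵢ/nᵢ) / Σ(cᵢ·n₁ᵢ/nᵢ), with n₁ᵢ = aᵢ+bᵢ (exposed), n₀ᵢ = cᵢ+dᵢ (unexposed), nᵢ = n₁ᵢ+n₀ᵢ.
Stratum 1 (Site A): n₁ = 64, n₀ = 412, n = 476; a·n₀/n = 52·412/476 = 45.0084; c·n₁/n = 206·64/476 = 27.6975
Stratum 2 (Site B): n₁ = 221, n₀ = 154, n = 375; a·n₀/n = 9·154/375 = 3.6960; c·n₁/n = 25·221/375 = 14.7333
Stratum 3 (Site C): n₁ = 94, n₀ = 377, n = 471; a·n₀/n = 53·377/471 = 42.4225; c·n₁/n = 133·94/471 = 26.5435
RR_MH = (45.0084 + 3.6960 + 42.4225) / (27.6975 + 14.7333 + 26.5435) = 91.1269 / 68.9743 = 1.32117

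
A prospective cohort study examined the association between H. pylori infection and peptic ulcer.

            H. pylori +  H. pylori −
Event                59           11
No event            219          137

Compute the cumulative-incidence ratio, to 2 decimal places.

Reading the table with exposure as columns: a = 59 (H. pylori +, case), b = 219 (H. pylori +, non-case), c = 11 (H. pylori −, case), d = 137.
Risk in exposed = 59/278 = 0.21223; risk in unexposed = 11/148 = 0.07432.
RR = 0.21223 / 0.07432 = 2.85546
The risk among the exposed is 2.86 times that among the unexposed.

2.86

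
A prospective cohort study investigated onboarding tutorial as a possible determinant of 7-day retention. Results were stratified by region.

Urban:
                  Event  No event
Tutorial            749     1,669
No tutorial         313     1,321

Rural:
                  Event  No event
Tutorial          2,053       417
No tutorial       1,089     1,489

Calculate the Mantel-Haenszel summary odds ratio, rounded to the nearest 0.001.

3.882

OR_MH = Σ(aᵢdᵢ/nᵢ) / Σ(bᵢcᵢ/nᵢ), where nᵢ is the stratum total.
Stratum 1 (Urban): n = 4052; a·d/n = 749·1321/4052 = 244.1829; b·c/n = 1669·313/4052 = 128.9232
Stratum 2 (Rural): n = 5048; a·d/n = 2053·1489/5048 = 605.5699; b·c/n = 417·1089/5048 = 89.9590
OR_MH = (244.1829 + 605.5699) / (128.9232 + 89.9590) = 849.7528 / 218.8822 = 3.88224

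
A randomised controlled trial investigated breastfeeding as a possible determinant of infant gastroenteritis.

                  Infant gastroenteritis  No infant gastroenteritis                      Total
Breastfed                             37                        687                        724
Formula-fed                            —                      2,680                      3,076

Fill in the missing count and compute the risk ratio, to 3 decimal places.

0.397

The missing cell is in the unexposed row: 3076 − 2680 = 396.
So a = 37, b = 687, c = 396, d = 2680.
RR = [a/(a+b)] / [c/(c+d)] = (37/724) / (396/3076) = 0.05110/0.12874 = 0.39697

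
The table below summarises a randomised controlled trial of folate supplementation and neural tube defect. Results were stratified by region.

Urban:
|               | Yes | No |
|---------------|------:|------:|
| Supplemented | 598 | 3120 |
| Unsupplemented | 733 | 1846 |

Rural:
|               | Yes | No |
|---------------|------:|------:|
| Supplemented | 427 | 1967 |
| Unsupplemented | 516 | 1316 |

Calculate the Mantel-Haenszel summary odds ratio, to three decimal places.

OR_MH = Σ(aᵢdᵢ/nᵢ) / Σ(bᵢcᵢ/nᵢ), where nᵢ is the stratum total.
Stratum 1 (Urban): n = 6297; a·d/n = 598·1846/6297 = 175.3070; b·c/n = 3120·733/6297 = 363.1825
Stratum 2 (Rural): n = 4226; a·d/n = 427·1316/4226 = 132.9702; b·c/n = 1967·516/4226 = 240.1732
OR_MH = (175.3070 + 132.9702) / (363.1825 + 240.1732) = 308.2772 / 603.3557 = 0.51094

0.511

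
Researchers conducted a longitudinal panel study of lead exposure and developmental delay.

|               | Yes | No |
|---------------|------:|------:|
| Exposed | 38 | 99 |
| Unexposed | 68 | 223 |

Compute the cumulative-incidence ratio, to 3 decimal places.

Cells: a = 38, b = 99, c = 68, d = 223.
Risk in exposed = 38/137 = 0.27737; risk in unexposed = 68/291 = 0.23368.
RR = 0.27737 / 0.23368 = 1.18699
The risk among the exposed is 1.19 times that among the unexposed.

1.187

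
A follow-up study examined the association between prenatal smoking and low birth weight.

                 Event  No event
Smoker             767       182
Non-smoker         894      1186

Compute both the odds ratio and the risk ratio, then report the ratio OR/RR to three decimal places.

2.973

Cells: a = 767, b = 182, c = 894, d = 1186.
OR = (767·1186)/(182·894) = 909662/162708 = 5.59076
Risk in exposed = 767/949 = 0.80822; risk in unexposed = 894/2080 = 0.42981; RR = 1.88042
OR/RR = 5.59076 / 1.88042 = 2.97315
The outcome is not rare, so the OR lies further from 1 than the RR.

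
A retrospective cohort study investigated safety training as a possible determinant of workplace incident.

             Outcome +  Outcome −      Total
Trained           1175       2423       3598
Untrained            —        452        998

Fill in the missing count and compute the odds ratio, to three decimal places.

0.401

The missing cell is in the unexposed row: 998 − 452 = 546.
So a = 1175, b = 2423, c = 546, d = 452.
OR = (a·d)/(b·c) = (1175 × 452) / (2423 × 546) = 531100 / 1322958 = 0.40145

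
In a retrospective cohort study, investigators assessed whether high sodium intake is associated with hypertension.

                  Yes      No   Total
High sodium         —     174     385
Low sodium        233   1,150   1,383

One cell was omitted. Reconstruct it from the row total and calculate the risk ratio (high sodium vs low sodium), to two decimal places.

3.25

The missing cell is in the exposed row: 385 − 174 = 211.
So a = 211, b = 174, c = 233, d = 1150.
RR = [a/(a+b)] / [c/(c+d)] = (211/385) / (233/1383) = 0.54805/0.16847 = 3.25303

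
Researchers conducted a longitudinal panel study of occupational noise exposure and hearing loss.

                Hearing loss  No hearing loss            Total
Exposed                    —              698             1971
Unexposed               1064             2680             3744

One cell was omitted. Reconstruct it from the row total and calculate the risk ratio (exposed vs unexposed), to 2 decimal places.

2.27

The missing cell is in the exposed row: 1971 − 698 = 1273.
So a = 1273, b = 698, c = 1064, d = 2680.
RR = [a/(a+b)] / [c/(c+d)] = (1273/1971) / (1064/3744) = 0.64587/0.28419 = 2.27267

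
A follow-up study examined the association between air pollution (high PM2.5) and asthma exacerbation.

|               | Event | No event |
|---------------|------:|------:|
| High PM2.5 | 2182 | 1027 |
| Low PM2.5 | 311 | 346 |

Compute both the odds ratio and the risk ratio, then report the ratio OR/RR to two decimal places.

1.65

Cells: a = 2182, b = 1027, c = 311, d = 346.
OR = (2182·346)/(1027·311) = 754972/319397 = 2.36374
Risk in exposed = 2182/3209 = 0.67996; risk in unexposed = 311/657 = 0.47336; RR = 1.43645
OR/RR = 2.36374 / 1.43645 = 1.64555
The outcome is not rare, so the OR lies further from 1 than the RR.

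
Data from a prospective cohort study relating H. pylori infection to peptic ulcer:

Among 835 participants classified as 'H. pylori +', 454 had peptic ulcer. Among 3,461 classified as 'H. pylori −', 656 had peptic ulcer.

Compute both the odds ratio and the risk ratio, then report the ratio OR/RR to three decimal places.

From the description: a = 454, b = 381, c = 656, d = 2805.
OR = (454·2805)/(381·656) = 1273470/249936 = 5.09518
Risk in exposed = 454/835 = 0.54371; risk in unexposed = 656/3461 = 0.18954; RR = 2.86858
OR/RR = 5.09518 / 2.86858 = 1.77620
The outcome is not rare, so the OR lies further from 1 than the RR.

1.776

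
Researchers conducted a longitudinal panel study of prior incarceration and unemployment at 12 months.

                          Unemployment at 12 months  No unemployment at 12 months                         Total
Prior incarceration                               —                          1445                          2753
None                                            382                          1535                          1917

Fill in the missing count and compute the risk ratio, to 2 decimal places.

2.38

The missing cell is in the exposed row: 2753 − 1445 = 1308.
So a = 1308, b = 1445, c = 382, d = 1535.
RR = [a/(a+b)] / [c/(c+d)] = (1308/2753) / (382/1917) = 0.47512/0.19927 = 2.38430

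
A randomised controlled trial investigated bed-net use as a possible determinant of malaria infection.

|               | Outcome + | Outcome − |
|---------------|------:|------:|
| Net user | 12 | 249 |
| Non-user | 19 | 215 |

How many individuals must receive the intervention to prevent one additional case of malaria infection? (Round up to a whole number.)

Risk in treated group = 12/261 = 0.04598; risk in control = 19/234 = 0.08120.
Absolute risk reduction = 0.08120 − 0.04598 = 0.03522
NNT = 1 / ARR = 1 / 0.03522 = 28.393 → round up → 29

29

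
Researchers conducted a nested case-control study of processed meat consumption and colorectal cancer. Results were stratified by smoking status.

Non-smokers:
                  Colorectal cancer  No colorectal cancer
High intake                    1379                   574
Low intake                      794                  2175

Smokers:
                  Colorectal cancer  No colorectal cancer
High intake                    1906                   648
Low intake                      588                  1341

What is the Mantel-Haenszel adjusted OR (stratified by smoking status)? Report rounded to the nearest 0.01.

OR_MH = Σ(aᵢdᵢ/nᵢ) / Σ(bᵢcᵢ/nᵢ), where nᵢ is the stratum total.
Stratum 1 (Non-smokers): n = 4922; a·d/n = 1379·2175/4922 = 609.3712; b·c/n = 574·794/4922 = 92.5957
Stratum 2 (Smokers): n = 4483; a·d/n = 1906·1341/4483 = 570.1419; b·c/n = 648·588/4483 = 84.9931
OR_MH = (609.3712 + 570.1419) / (92.5957 + 84.9931) = 1179.5131 / 177.5888 = 6.64182

6.64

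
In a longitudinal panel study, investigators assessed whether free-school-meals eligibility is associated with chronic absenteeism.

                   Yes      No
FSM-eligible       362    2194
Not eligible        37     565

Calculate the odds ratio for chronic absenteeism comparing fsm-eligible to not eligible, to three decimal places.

Cells: a = 362, b = 2194, c = 37, d = 565.
OR = (a·d)/(b·c) = (362 × 565) / (2194 × 37) = 204530 / 81178 = 2.51952
The odds of chronic absenteeism are about 2.52 times as high in the fsm-eligible group.

2.520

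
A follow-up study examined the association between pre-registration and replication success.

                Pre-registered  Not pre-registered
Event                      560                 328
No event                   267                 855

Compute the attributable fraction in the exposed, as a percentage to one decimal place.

59.1

Reading the table with exposure as columns: a = 560 (Pre-registered, case), b = 267 (Pre-registered, non-case), c = 328 (Not pre-registered, case), d = 855.
Risk in exposed = 560/827 = 0.67715; risk in unexposed = 328/1183 = 0.27726.
RR = 0.67715/0.27726 = 2.44227
AR% = (RR − 1)/RR × 100 = (2.44227 − 1)/2.44227 × 100 = 59.0545%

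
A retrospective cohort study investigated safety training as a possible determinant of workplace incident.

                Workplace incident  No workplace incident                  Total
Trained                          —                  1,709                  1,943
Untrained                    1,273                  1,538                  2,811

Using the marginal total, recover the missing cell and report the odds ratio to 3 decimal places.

The missing cell is in the exposed row: 1943 − 1709 = 234.
So a = 234, b = 1709, c = 1273, d = 1538.
OR = (a·d)/(b·c) = (234 × 1538) / (1709 × 1273) = 359892 / 2175557 = 0.16543

0.165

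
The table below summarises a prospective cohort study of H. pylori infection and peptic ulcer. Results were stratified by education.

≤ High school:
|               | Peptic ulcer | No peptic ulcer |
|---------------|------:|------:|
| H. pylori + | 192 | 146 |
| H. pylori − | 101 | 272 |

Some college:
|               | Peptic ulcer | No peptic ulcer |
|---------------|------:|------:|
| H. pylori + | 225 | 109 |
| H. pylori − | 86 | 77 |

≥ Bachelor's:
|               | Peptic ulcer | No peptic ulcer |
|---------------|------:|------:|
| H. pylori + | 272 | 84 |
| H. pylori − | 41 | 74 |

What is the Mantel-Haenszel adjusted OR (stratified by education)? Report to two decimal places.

3.22

OR_MH = Σ(aᵢdᵢ/nᵢ) / Σ(bᵢcᵢ/nᵢ), where nᵢ is the stratum total.
Stratum 1 (≤ High school): n = 711; a·d/n = 192·272/711 = 73.4515; b·c/n = 146·101/711 = 20.7398
Stratum 2 (Some college): n = 497; a·d/n = 225·77/497 = 34.8592; b·c/n = 109·86/497 = 18.8612
Stratum 3 (≥ Bachelor's): n = 471; a·d/n = 272·74/471 = 42.7346; b·c/n = 84·41/471 = 7.3121
OR_MH = (73.4515 + 34.8592 + 42.7346) / (20.7398 + 18.8612 + 7.3121) = 151.0452 / 46.9131 = 3.21968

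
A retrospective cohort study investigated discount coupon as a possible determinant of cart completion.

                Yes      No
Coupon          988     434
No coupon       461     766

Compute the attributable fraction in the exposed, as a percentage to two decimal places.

Cells: a = 988, b = 434, c = 461, d = 766.
Risk in exposed = 988/1422 = 0.69480; risk in unexposed = 461/1227 = 0.37571.
RR = 0.69480/0.37571 = 1.84927
AR% = (RR − 1)/RR × 100 = (1.84927 − 1)/1.84927 × 100 = 45.9247%

45.92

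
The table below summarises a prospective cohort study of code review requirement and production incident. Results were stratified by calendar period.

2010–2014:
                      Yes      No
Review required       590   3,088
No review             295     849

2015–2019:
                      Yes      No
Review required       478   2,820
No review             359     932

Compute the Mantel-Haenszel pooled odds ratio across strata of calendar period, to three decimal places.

OR_MH = Σ(aᵢdᵢ/nᵢ) / Σ(bᵢcᵢ/nᵢ), where nᵢ is the stratum total.
Stratum 1 (2010–2014): n = 4822; a·d/n = 590·849/4822 = 103.8801; b·c/n = 3088·295/4822 = 188.9175
Stratum 2 (2015–2019): n = 4589; a·d/n = 478·932/4589 = 97.0791; b·c/n = 2820·359/4589 = 220.6102
OR_MH = (103.8801 + 97.0791) / (188.9175 + 220.6102) = 200.9592 / 409.5276 = 0.49071

0.491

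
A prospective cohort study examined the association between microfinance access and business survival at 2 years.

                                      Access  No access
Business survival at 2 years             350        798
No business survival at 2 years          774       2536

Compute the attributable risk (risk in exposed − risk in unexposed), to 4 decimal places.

Reading the table with exposure as columns: a = 350 (Access, case), b = 774 (Access, non-case), c = 798 (No access, case), d = 2536.
Risk in exposed = 350/1124 = 0.311388; risk in unexposed = 798/3334 = 0.239352.
Risk difference = 0.311388 − 0.239352 = 0.072036

0.0720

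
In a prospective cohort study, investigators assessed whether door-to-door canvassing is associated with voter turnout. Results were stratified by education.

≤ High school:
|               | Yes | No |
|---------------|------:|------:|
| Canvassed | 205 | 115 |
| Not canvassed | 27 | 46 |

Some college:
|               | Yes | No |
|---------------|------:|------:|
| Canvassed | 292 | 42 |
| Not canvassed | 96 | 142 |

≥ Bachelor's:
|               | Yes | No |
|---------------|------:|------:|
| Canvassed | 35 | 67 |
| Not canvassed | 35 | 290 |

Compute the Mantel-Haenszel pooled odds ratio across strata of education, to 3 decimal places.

OR_MH = Σ(aᵢdᵢ/nᵢ) / Σ(bᵢcᵢ/nᵢ), where nᵢ is the stratum total.
Stratum 1 (≤ High school): n = 393; a·d/n = 205·46/393 = 23.9949; b·c/n = 115·27/393 = 7.9008
Stratum 2 (Some college): n = 572; a·d/n = 292·142/572 = 72.4895; b·c/n = 42·96/572 = 7.0490
Stratum 3 (≥ Bachelor's): n = 427; a·d/n = 35·290/427 = 23.7705; b·c/n = 67·35/427 = 5.4918
OR_MH = (23.9949 + 72.4895 + 23.7705) / (7.9008 + 7.0490 + 5.4918) = 120.2549 / 20.4415 = 5.88288

5.883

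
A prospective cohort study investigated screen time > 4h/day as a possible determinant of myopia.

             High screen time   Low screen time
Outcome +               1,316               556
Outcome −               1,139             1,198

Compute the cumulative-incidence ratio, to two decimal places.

1.69

Reading the table with exposure as columns: a = 1316 (High screen time, case), b = 1139 (High screen time, non-case), c = 556 (Low screen time, case), d = 1198.
Risk in exposed = 1316/2455 = 0.53605; risk in unexposed = 556/1754 = 0.31699.
RR = 0.53605 / 0.31699 = 1.69106
The risk among the exposed is 1.69 times that among the unexposed.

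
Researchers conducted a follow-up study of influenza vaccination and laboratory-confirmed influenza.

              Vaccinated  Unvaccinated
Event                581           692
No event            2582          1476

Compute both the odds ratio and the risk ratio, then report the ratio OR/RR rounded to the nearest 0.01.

Reading the table with exposure as columns: a = 581 (Vaccinated, case), b = 2582 (Vaccinated, non-case), c = 692 (Unvaccinated, case), d = 1476.
OR = (581·1476)/(2582·692) = 857556/1786744 = 0.47995
Risk in exposed = 581/3163 = 0.18369; risk in unexposed = 692/2168 = 0.31919; RR = 0.57548
OR/RR = 0.47995 / 0.57548 = 0.83401
The outcome is not rare, so the OR lies further from 1 than the RR.

0.83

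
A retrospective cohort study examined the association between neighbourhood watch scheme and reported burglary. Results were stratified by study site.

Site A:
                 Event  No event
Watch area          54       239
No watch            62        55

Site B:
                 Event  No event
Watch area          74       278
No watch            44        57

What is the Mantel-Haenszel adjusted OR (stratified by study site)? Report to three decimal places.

0.262

OR_MH = Σ(aᵢdᵢ/nᵢ) / Σ(bᵢcᵢ/nᵢ), where nᵢ is the stratum total.
Stratum 1 (Site A): n = 410; a·d/n = 54·55/410 = 7.2439; b·c/n = 239·62/410 = 36.1415
Stratum 2 (Site B): n = 453; a·d/n = 74·57/453 = 9.3113; b·c/n = 278·44/453 = 27.0022
OR_MH = (7.2439 + 9.3113) / (36.1415 + 27.0022) = 16.5552 / 63.1437 = 0.26218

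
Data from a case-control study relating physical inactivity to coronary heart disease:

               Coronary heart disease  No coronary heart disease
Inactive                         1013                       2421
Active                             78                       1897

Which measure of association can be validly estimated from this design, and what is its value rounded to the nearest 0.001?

Cells: a = 1013, b = 2421, c = 78, d = 1897.
This is a case-control study: participants were sampled on outcome status, so risks in the source population cannot be estimated directly — relative risk is not valid here. The odds ratio is the appropriate measure.
OR = (a·d)/(b·c) = (1013 × 1897) / (2421 × 78) = 1921661 / 188838 = 10.17624

10.176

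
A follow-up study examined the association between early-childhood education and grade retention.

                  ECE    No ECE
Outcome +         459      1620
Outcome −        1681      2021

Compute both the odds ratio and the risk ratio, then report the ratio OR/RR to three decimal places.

0.707

Reading the table with exposure as columns: a = 459 (ECE, case), b = 1681 (ECE, non-case), c = 1620 (No ECE, case), d = 2021.
OR = (459·2021)/(1681·1620) = 927639/2723220 = 0.34064
Risk in exposed = 459/2140 = 0.21449; risk in unexposed = 1620/3641 = 0.44493; RR = 0.48206
OR/RR = 0.34064 / 0.48206 = 0.70663
The outcome is not rare, so the OR lies further from 1 than the RR.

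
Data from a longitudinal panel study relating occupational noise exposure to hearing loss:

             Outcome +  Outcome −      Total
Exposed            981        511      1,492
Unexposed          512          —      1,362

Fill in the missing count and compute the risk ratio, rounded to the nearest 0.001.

The missing cell is in the unexposed row: 1362 − 512 = 850.
So a = 981, b = 511, c = 512, d = 850.
RR = [a/(a+b)] / [c/(c+d)] = (981/1492) / (512/1362) = 0.65751/0.37592 = 1.74907

1.749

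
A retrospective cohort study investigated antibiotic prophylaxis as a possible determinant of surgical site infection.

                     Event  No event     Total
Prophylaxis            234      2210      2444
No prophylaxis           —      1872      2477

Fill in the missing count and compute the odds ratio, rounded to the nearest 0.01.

0.33

The missing cell is in the unexposed row: 2477 − 1872 = 605.
So a = 234, b = 2210, c = 605, d = 1872.
OR = (a·d)/(b·c) = (234 × 1872) / (2210 × 605) = 438048 / 1337050 = 0.32762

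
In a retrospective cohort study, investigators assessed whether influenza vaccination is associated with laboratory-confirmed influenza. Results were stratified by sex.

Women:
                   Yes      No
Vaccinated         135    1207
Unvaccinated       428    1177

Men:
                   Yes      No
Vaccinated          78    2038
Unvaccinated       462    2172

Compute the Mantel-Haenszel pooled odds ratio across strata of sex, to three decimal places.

OR_MH = Σ(aᵢdᵢ/nᵢ) / Σ(bᵢcᵢ/nᵢ), where nᵢ is the stratum total.
Stratum 1 (Women): n = 2947; a·d/n = 135·1177/2947 = 53.9175; b·c/n = 1207·428/2947 = 175.2956
Stratum 2 (Men): n = 4750; a·d/n = 78·2172/4750 = 35.6665; b·c/n = 2038·462/4750 = 198.2223
OR_MH = (53.9175 + 35.6665) / (175.2956 + 198.2223) = 89.5841 / 373.5179 = 0.23984

0.240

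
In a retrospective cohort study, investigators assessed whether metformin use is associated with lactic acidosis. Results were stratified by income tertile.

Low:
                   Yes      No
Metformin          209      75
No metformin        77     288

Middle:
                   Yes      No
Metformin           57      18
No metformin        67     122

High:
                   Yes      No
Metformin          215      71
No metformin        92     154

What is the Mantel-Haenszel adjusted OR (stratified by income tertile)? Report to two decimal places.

OR_MH = Σ(aᵢdᵢ/nᵢ) / Σ(bᵢcᵢ/nᵢ), where nᵢ is the stratum total.
Stratum 1 (Low): n = 649; a·d/n = 209·288/649 = 92.7458; b·c/n = 75·77/649 = 8.8983
Stratum 2 (Middle): n = 264; a·d/n = 57·122/264 = 26.3409; b·c/n = 18·67/264 = 4.5682
Stratum 3 (High): n = 532; a·d/n = 215·154/532 = 62.2368; b·c/n = 71·92/532 = 12.2782
OR_MH = (92.7458 + 26.3409 + 62.2368) / (8.8983 + 4.5682 + 12.2782) = 181.3235 / 25.7447 = 7.04314

7.04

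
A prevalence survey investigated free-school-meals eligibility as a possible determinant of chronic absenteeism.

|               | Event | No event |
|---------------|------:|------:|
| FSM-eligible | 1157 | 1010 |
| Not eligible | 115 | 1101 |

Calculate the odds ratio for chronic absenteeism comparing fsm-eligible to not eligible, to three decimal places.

10.967

Cells: a = 1157, b = 1010, c = 115, d = 1101.
OR = (a·d)/(b·c) = (1157 × 1101) / (1010 × 115) = 1273857 / 116150 = 10.96734
The odds of chronic absenteeism are about 10.97 times as high in the fsm-eligible group.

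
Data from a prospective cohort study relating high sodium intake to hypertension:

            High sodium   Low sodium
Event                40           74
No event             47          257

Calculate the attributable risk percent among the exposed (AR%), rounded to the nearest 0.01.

Reading the table with exposure as columns: a = 40 (High sodium, case), b = 47 (High sodium, non-case), c = 74 (Low sodium, case), d = 257.
Risk in exposed = 40/87 = 0.45977; risk in unexposed = 74/331 = 0.22356.
RR = 0.45977/0.22356 = 2.05654
AR% = (RR − 1)/RR × 100 = (2.05654 − 1)/2.05654 × 100 = 51.3746%

51.37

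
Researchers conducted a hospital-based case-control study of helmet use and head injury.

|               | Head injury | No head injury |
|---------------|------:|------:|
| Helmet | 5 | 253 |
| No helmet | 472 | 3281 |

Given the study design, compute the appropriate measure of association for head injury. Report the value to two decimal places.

Cells: a = 5, b = 253, c = 472, d = 3281.
This is a hospital-based case-control study: participants were sampled on outcome status, so risks in the source population cannot be estimated directly — relative risk is not valid here. The odds ratio is the appropriate measure.
OR = (a·d)/(b·c) = (5 × 3281) / (253 × 472) = 16405 / 119416 = 0.13738

0.14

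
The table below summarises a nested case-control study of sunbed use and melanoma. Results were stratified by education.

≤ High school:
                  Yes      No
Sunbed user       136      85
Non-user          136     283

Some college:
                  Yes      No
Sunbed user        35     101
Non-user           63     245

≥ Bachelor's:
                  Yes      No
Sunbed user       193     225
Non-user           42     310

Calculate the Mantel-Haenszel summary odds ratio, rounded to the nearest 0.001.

OR_MH = Σ(aᵢdᵢ/nᵢ) / Σ(bᵢcᵢ/nᵢ), where nᵢ is the stratum total.
Stratum 1 (≤ High school): n = 640; a·d/n = 136·283/640 = 60.1375; b·c/n = 85·136/640 = 18.0625
Stratum 2 (Some college): n = 444; a·d/n = 35·245/444 = 19.3131; b·c/n = 101·63/444 = 14.3311
Stratum 3 (≥ Bachelor's): n = 770; a·d/n = 193·310/770 = 77.7013; b·c/n = 225·42/770 = 12.2727
OR_MH = (60.1375 + 19.3131 + 77.7013) / (18.0625 + 14.3311 + 12.2727) = 157.1519 / 44.6663 = 3.51835

3.518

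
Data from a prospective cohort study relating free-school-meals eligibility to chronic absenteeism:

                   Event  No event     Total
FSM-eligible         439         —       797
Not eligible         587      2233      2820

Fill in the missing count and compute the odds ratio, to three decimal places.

4.665

The missing cell is in the exposed row: 797 − 439 = 358.
So a = 439, b = 358, c = 587, d = 2233.
OR = (a·d)/(b·c) = (439 × 2233) / (358 × 587) = 980287 / 210146 = 4.66479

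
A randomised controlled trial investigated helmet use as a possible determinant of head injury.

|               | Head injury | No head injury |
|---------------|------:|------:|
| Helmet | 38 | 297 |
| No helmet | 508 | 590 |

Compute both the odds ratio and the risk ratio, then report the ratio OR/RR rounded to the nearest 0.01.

Cells: a = 38, b = 297, c = 508, d = 590.
OR = (38·590)/(297·508) = 22420/150876 = 0.14860
Risk in exposed = 38/335 = 0.11343; risk in unexposed = 508/1098 = 0.46266; RR = 0.24518
OR/RR = 0.14860 / 0.24518 = 0.60609
The outcome is not rare, so the OR lies further from 1 than the RR.

0.61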